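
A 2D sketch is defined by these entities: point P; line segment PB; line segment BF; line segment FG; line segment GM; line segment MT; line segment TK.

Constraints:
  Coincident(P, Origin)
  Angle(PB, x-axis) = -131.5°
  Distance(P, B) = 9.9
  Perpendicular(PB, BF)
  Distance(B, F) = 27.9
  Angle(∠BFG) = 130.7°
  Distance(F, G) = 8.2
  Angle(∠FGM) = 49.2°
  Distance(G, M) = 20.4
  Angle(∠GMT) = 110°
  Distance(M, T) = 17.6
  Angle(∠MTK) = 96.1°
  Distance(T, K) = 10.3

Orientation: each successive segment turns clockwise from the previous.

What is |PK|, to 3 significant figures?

29.6

∠GMT = 110.0° gives MT at -112° from the x-axis; with |MT| = 17.6, T = (-18.6, -10.6). ∠MTK = 96.1° gives TK at 164° from the x-axis; with |TK| = 10.3, K = (-28.5, -7.88). Then |PK| = |K − P| = 29.6.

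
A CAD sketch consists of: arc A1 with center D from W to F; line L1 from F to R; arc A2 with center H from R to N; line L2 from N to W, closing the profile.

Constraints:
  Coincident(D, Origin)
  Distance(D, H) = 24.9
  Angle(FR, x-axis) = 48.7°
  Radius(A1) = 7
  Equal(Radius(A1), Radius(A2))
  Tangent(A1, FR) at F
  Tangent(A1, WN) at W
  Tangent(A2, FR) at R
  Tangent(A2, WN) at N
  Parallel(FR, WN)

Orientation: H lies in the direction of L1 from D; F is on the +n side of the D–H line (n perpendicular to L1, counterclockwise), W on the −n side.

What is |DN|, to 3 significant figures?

25.9

The slot axis is L1's direction at 48.7°, so u = (cos 48.7°, sin 48.7°) = (0.660, 0.751) and n = (−sin 48.7°, cos 48.7°) = (-0.751, 0.660). D is at the origin and H lies 24.9 along u from D, so H = 24.9·u = (16.4, 18.7). Tangency of A1 to both parallel lines with radius 7.0 puts F and W at D ± 7.0·n: F = (-5.26, 4.62), W = (5.26, -4.62). Equal radii place R and N the same way about H: R = H + 7.0·n = (11.2, 23.3), N = H − 7.0·n = (21.7, 14.1). Then |DN| = |N − D| = 25.9.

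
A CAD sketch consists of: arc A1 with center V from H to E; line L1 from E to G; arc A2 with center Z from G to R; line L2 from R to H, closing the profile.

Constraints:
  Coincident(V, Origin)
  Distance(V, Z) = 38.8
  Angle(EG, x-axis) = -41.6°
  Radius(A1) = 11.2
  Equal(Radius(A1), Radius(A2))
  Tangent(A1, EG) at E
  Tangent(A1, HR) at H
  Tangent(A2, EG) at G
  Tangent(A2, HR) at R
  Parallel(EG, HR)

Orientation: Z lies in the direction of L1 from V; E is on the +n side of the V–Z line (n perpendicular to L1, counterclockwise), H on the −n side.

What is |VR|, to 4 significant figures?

40.38

Tangency of A1 to both parallel lines with radius 11.2 puts E and H at V ± 11.2·n: E = (7.436, 8.375), H = (-7.436, -8.375). Equal radii place G and R the same way about Z: G = Z + 11.2·n = (36.45, -17.38), R = Z − 11.2·n = (21.58, -34.14). Then |VR| = |R − V| = 40.38.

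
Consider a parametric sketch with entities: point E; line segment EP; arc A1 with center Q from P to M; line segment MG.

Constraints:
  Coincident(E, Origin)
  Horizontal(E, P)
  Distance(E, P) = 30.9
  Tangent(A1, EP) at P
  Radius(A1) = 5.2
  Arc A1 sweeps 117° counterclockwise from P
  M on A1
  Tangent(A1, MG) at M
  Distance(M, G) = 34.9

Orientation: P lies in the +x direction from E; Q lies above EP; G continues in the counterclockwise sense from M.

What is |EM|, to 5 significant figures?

36.329

Since A1 is tangent to EP there, QP ⟂ EP, so Q = P + (0, 5.2) = (30.900, 5.2000). On A1, P sits at bearing -90° from Q; a 117° counterclockwise sweep puts M at bearing 27°, so M = Q + 5.2·(cos 27°, sin 27°) = (35.533, 7.5608). Then |EM| = |M − E| = 36.329.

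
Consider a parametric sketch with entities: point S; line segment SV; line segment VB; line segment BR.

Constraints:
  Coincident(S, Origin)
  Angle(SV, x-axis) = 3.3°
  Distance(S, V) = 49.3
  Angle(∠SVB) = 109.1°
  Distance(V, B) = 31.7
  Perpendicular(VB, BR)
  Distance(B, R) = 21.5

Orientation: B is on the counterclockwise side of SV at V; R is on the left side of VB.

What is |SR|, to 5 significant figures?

54.011

S is at the origin; SV runs at 3.3° with length 49.3, so V = 49.3·(cos 3.3°, sin 3.3°) = (49.218, 2.8379). ∠SVB = 109.1°, so VB runs at 3.3° + (180° − 109.1°) = 74.200° from the x-axis; with |VB| = 31.7, B = V + 31.7·(cos 74.200°, sin 74.200°) = (57.850, 33.340). VB is perpendicular to BR; with |BR| = 21.5 on the left of VB, R = B + 21.5·(-0.96222, 0.27228) = (37.162, 39.194). Then |SR| = |R − S| = 54.011.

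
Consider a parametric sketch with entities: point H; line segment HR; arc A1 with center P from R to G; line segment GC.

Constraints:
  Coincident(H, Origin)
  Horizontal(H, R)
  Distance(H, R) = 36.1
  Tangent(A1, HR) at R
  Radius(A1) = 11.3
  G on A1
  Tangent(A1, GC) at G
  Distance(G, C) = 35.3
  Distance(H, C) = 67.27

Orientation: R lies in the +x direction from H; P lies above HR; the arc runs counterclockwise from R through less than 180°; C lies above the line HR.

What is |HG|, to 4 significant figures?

48.59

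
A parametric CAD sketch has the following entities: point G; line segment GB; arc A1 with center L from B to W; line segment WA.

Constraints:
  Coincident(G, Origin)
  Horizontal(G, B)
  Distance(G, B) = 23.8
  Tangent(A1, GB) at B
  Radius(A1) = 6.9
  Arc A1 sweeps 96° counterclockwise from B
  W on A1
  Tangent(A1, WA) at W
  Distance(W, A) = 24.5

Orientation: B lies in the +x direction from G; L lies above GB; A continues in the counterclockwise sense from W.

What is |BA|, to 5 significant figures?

32.275

G is at the origin; G and B share the same y with |GB| = 23.8 and B on the +x side, so B = (23.800, 0.0000). The tangent condition forces LB to be normal to GB, so L = B + (0, 6.9) = (23.800, 6.9000). On A1, B sits at bearing -90° from L; a 96° counterclockwise sweep puts W at bearing 6°, so W = L + 6.9·(cos 6°, sin 6°) = (30.662, 7.6212). A1 meets WA tangentially, so LW is at right angles to WA, so WA runs along (−sin 6°, cos 6°); with |WA| = 24.5, A = (28.101, 31.987). Then |BA| = |A − B| = 32.275.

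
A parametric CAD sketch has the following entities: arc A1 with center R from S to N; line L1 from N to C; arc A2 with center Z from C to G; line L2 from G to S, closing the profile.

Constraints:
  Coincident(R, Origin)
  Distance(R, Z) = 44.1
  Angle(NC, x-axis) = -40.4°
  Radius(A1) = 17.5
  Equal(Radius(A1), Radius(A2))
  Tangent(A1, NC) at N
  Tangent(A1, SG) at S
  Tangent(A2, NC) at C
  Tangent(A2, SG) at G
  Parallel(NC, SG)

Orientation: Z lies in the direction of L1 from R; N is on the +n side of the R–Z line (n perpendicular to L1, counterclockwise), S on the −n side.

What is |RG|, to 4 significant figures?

47.45

Tangency of A1 to both parallel lines with radius 17.5 puts N and S at R ± 17.5·n: N = (11.34, 13.33), S = (-11.34, -13.33). Equal radii place C and G the same way about Z: C = Z + 17.5·n = (44.93, -15.26), G = Z − 17.5·n = (22.24, -41.91). Then |RG| = |G − R| = 47.45.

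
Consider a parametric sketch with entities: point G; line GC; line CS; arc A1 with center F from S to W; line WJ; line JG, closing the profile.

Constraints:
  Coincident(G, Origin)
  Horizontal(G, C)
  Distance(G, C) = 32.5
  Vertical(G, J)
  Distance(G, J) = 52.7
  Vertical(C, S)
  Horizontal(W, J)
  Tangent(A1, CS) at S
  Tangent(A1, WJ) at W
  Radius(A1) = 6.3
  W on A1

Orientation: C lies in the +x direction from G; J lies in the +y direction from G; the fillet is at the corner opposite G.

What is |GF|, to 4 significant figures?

53.29

G and J share the same x with |GJ| = 52.7 and J on the +y side, so J = (0.000, 52.70). The virtual corner opposite G is at (32.50, 52.70). Tangency of A1 to CS means the radius FS is perpendicular to CS and A1 meets WJ tangentially, so FW is at right angles to WJ, with radius 6.3, so the center F sits 6.3 in from both sides at F = (26.20, 46.40). Then |GF| = |F − G| = 53.29.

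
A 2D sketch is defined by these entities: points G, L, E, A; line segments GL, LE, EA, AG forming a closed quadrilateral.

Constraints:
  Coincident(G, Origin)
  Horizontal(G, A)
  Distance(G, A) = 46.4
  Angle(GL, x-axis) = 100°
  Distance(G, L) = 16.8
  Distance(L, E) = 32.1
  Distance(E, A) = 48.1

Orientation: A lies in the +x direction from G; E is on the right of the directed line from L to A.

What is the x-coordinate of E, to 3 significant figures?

0.811

Checks: |LE| = 32.10 ✓; |EA| = 48.10 ✓.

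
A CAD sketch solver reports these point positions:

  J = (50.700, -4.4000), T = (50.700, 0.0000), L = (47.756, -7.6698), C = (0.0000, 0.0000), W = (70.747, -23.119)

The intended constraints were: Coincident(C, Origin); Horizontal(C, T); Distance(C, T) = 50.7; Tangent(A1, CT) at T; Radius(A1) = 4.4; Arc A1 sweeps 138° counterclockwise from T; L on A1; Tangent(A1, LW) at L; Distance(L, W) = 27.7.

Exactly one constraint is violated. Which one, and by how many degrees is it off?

Tangent(A1, LW) at L — off by 8.10°.

C = (0.00, 0.00) ✓; C.y = 0.00, T.y = 0.00 ✓; |CT| = 50.70 ✓; ∠(JT, TC) = 90.00° ✓; |JT| = 4.400 ✓; bearing(J→L) − bearing(J→T) = 138.0° ✓; |JL| = 4.400 ✓; ∠(JL, LW) = 81.90° ✗; |LW| = 27.70 ✓.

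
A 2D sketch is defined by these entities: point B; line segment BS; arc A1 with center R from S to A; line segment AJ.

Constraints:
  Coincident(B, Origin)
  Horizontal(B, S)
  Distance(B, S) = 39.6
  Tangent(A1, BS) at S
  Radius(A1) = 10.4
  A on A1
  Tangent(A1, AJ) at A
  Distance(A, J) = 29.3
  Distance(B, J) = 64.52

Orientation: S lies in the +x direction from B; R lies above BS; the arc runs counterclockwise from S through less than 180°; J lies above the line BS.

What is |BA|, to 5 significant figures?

50.974

B is at the origin; B and S share the same y with |BS| = 39.6 and S on the +x side, so S = (39.600, 0.0000). Since A1 is tangent to BS there, RS ⟂ BS, so R = S + (0, 10.4) = (39.600, 10.400). Since RA ⟂ AJ (tangency), |RJ| = √(10.4² + 29.3²) = 31.091 regardless of where A sits on A1. So J lies on both circle(B, 64.52) and circle(R, 31.091); the above-BS intersection is J = (51.216, 39.239). A is the foot of the tangent from J: A = (49.991, 9.9651).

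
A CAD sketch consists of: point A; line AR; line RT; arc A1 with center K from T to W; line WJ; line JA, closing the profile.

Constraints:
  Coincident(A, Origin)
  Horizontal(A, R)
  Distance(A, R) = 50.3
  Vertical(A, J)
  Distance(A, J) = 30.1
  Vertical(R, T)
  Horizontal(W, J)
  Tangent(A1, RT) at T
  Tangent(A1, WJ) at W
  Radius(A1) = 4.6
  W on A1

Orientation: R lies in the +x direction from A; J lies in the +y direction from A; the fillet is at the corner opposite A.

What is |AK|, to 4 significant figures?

52.33

A is at the origin; AR is horizontal with |AR| = 50.3 and R on the +x side, so R = (50.30, 0.000). A and J share the same x with |AJ| = 30.1 and J on the +y side, so J = (0.000, 30.10). The virtual corner opposite A is at (50.30, 30.10). Since A1 is tangent to RT there, KT ⟂ RT and A1 meets WJ tangentially, so KW is at right angles to WJ, with radius 4.6, so the center K sits 4.6 in from both sides at K = (45.70, 25.50). Then |AK| = |K − A| = 52.33.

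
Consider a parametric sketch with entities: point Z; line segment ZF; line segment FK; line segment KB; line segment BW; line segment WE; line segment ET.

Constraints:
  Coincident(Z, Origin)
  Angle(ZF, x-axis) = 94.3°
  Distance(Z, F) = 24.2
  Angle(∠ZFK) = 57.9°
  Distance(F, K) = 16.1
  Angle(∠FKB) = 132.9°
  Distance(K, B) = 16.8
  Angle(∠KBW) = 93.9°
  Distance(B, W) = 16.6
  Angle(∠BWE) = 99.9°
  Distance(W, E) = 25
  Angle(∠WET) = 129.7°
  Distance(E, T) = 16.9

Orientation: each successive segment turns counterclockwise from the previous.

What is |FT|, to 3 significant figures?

9.00

Z is at the origin; ZF runs at 94.3° with length 24.2, so F = (-1.81, 24.1). ∠ZFK = 57.9° gives FK at -144° from the x-axis; with |FK| = 16.1, K = (-14.8, 14.6). ∠FKB = 132.9° gives KB at -96.5° from the x-axis; with |KB| = 16.8, B = (-16.7, -2.11). ∠KBW = 93.9° gives BW at -10.4° from the x-axis; with |BW| = 16.6, W = (-0.348, -5.11). ∠BWE = 99.9° gives WE at 69.7° from the x-axis; with |WE| = 25.0, E = (8.33, 18.3). ∠WET = 129.7° gives ET at 120° from the x-axis; with |ET| = 16.9, T = (-0.124, 33.0). Then |FT| = |T − F| = 9.00.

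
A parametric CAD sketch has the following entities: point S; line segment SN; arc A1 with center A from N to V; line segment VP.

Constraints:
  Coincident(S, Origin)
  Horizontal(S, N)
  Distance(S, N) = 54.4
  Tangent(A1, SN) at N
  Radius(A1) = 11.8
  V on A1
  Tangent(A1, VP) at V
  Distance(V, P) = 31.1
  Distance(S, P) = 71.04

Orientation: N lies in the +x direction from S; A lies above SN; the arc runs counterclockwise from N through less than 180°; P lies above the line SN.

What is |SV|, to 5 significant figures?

67.379

S is at the origin; S and N share the same y with |SN| = 54.4 and N on the +x side, so N = (54.400, 0.0000). Tangency of A1 to SN means the radius AN is perpendicular to SN, so A = N + (0, 11.8) = (54.400, 11.800). Since AV ⟂ VP (tangency), |AP| = √(11.8² + 31.1²) = 33.263 regardless of where V sits on A1. So P lies on both circle(S, 71.04) and circle(A, 33.263); the above-SN intersection is P = (54.921, 45.059). V is the foot of the tangent from P: V = (65.497, 15.813).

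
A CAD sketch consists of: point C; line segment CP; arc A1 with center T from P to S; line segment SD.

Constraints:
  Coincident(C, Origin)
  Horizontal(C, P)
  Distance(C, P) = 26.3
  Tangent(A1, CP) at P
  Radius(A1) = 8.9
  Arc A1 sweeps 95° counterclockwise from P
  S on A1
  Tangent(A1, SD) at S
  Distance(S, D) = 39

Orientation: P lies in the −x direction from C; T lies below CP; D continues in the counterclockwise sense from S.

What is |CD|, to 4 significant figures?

58.00

C is at the origin; C and P share the same y with |CP| = 26.3 and P on the −x side, so P = (-26.30, 0.000). A1 meets CP tangentially, so TP is at right angles to CP, so T = P + (0, -8.9) = (-26.30, -8.900). On A1, P sits at bearing 90° from T; a 95° counterclockwise sweep puts S at bearing 185°, so S = T + 8.9·(cos 185°, sin 185°) = (-35.17, -9.676). A1 meets SD tangentially, so TS is at right angles to SD, so SD runs along (−sin 185°, cos 185°); with |SD| = 39.0, D = (-31.77, -48.53). Then |CD| = |D − C| = 58.00.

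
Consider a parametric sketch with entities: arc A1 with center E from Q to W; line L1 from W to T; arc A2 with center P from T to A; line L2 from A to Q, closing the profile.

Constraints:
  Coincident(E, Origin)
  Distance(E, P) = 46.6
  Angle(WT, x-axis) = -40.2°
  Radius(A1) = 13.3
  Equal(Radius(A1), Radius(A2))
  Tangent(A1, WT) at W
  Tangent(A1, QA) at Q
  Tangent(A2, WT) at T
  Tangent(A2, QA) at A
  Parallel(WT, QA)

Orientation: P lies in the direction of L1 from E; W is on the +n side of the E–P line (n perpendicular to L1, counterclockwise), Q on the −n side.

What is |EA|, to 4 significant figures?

48.46

The slot axis is L1's direction at -40.2°, so u = (cos -40.2°, sin -40.2°) = (0.7638, -0.6455) and n = (−sin -40.2°, cos -40.2°) = (0.6455, 0.7638). E is at the origin and P lies 46.6 along u from E, so P = 46.6·u = (35.59, -30.08). Tangency of A1 to both parallel lines with radius 13.3 puts W and Q at E ± 13.3·n: W = (8.585, 10.16), Q = (-8.585, -10.16). Equal radii place T and A the same way about P: T = P + 13.3·n = (44.18, -19.92), A = P − 13.3·n = (27.01, -40.24). Then |EA| = |A − E| = 48.46.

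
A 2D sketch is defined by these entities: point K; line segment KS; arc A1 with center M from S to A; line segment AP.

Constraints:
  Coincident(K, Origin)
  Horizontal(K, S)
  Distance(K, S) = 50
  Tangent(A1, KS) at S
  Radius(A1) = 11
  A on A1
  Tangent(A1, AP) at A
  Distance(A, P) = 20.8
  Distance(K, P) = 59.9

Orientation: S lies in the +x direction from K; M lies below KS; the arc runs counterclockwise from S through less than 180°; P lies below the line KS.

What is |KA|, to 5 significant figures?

43.029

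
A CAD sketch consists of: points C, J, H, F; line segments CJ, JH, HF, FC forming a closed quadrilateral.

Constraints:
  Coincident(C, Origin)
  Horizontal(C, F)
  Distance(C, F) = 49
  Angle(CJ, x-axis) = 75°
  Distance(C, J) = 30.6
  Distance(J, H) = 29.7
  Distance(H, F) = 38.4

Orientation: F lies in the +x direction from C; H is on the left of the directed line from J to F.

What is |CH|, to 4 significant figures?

51.78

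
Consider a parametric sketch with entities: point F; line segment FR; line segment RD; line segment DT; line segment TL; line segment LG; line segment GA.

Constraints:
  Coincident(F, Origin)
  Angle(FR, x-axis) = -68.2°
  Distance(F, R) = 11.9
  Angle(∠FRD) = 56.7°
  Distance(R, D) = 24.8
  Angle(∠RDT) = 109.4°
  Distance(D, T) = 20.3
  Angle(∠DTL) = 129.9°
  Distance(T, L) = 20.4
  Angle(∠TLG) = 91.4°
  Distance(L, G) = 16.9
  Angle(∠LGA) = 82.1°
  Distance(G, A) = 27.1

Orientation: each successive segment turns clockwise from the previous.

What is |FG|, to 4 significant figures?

18.47

∠DTL = 129.9° gives TL at 47.80° from the x-axis; with |TL| = 20.4, L = (-8.970, 29.12). ∠TLG = 91.4° gives LG at -40.80° from the x-axis; with |LG| = 16.9, G = (3.823, 18.07). Then |FG| = |G − F| = 18.47.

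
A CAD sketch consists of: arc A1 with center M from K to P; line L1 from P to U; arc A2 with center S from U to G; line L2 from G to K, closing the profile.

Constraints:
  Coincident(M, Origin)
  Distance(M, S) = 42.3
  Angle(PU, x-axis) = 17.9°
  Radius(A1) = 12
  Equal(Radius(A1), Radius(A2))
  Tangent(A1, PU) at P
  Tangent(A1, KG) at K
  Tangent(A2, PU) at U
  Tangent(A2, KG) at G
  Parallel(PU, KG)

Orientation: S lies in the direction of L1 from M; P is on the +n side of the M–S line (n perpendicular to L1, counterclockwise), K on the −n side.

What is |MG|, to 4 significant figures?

43.97

The slot axis is L1's direction at 17.9°, so u = (cos 17.9°, sin 17.9°) = (0.9516, 0.3074) and n = (−sin 17.9°, cos 17.9°) = (-0.3074, 0.9516). M is at the origin and S lies 42.3 along u from M, so S = 42.3·u = (40.25, 13.00). Tangency of A1 to both parallel lines with radius 12.0 puts P and K at M ± 12.0·n: P = (-3.688, 11.42), K = (3.688, -11.42). Equal radii place U and G the same way about S: U = S + 12.0·n = (36.56, 24.42), G = S − 12.0·n = (43.94, 1.582). Then |MG| = |G − M| = 43.97.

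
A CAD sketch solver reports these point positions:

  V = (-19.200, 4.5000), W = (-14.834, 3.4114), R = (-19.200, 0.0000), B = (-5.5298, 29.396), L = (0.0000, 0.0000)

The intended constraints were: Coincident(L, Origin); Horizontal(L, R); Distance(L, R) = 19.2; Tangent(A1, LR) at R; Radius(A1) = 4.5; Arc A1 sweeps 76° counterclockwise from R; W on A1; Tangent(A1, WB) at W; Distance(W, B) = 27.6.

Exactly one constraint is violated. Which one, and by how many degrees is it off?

Tangent(A1, WB) at W — off by 5.70°.

L = (0.00, 0.00) ✓; L.y = 0.00, R.y = 0.00 ✓; |LR| = 19.20 ✓; ∠(VR, RL) = 90.00° ✓; |VR| = 4.500 ✓; bearing(V→W) − bearing(V→R) = 76.00° ✓; |VW| = 4.500 ✓; ∠(VW, WB) = 95.70° ✗; |WB| = 27.60 ✓.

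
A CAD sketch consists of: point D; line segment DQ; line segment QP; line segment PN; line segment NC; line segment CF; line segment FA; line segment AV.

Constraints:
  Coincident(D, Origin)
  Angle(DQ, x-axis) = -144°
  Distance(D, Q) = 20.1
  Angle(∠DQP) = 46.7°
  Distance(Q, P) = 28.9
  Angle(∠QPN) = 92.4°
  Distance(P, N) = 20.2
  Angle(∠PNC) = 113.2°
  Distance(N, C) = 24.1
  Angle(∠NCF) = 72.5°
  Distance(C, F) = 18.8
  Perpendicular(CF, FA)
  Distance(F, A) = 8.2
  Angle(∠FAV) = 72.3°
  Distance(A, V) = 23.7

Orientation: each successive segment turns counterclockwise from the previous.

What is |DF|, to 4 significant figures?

8.828

D is at the origin; DQ runs at -144.0° with length 20.1, so Q = (-16.26, -11.81). ∠DQP = 46.7° gives QP at -10.70° from the x-axis; with |QP| = 28.9, P = (12.14, -17.18). ∠QPN = 92.4° gives PN at 76.90° from the x-axis; with |PN| = 20.2, N = (16.71, 2.494). ∠PNC = 113.2° gives NC at 143.7° from the x-axis; with |NC| = 24.1, C = (-2.708, 16.76). ∠NCF = 72.5° gives CF at -108.8° from the x-axis; with |CF| = 18.8, F = (-8.767, -1.035). Then |DF| = |F − D| = 8.828.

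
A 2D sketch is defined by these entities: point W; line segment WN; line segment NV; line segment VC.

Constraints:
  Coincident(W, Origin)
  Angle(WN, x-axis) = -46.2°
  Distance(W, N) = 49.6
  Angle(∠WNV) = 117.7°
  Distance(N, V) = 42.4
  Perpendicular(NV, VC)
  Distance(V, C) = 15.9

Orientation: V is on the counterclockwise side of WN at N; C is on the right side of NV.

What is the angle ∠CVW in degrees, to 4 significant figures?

123.9°

∠WNV = 117.7°, so NV runs at -46.2° + (180° − 117.7°) = 16.10° from the x-axis; with |NV| = 42.4, V = N + 42.4·(cos 16.10°, sin 16.10°) = (75.07, -24.04). NV ⟂ VC; with |VC| = 15.9 on the right of NV, C = V + 15.9·(0.2773, -0.9608) = (79.48, -39.32). Then cos ∠CVW = VC·VW / (|VC||VW|), giving 123.9°.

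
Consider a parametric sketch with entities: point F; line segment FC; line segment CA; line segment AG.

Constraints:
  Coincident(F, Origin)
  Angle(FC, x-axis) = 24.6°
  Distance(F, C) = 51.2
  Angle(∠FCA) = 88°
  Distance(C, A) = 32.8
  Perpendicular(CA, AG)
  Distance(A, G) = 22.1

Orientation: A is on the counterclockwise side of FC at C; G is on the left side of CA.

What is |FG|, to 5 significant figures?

42.507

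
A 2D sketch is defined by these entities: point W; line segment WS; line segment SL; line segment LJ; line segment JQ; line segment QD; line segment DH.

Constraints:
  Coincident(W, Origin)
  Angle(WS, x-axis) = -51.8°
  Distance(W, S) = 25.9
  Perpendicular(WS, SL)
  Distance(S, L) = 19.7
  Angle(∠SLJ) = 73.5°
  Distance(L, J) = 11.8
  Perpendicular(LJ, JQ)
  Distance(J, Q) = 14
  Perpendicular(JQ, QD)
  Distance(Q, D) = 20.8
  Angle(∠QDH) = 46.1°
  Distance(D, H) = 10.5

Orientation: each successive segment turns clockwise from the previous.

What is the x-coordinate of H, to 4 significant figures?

7.149

JQ ⟂ QD, so QD runs at -68.30°; with |QD| = 20.8, D = (16.87, -35.72). ∠QDH = 46.1° gives DH at 157.8° from the x-axis; with |DH| = 10.5, H = (7.149, -31.75). So H.x = 7.149.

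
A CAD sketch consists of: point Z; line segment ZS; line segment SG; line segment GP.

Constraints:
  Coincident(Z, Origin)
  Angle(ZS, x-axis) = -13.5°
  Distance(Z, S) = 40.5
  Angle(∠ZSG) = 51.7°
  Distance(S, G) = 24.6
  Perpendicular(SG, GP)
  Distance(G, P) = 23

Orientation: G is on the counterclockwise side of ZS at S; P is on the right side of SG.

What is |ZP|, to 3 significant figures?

54.8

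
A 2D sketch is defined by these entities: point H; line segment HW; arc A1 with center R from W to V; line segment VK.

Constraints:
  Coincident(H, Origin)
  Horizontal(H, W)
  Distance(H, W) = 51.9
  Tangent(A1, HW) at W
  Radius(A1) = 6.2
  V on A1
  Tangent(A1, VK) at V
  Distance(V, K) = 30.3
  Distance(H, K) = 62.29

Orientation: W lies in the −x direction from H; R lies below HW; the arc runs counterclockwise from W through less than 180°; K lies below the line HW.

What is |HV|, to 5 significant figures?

58.413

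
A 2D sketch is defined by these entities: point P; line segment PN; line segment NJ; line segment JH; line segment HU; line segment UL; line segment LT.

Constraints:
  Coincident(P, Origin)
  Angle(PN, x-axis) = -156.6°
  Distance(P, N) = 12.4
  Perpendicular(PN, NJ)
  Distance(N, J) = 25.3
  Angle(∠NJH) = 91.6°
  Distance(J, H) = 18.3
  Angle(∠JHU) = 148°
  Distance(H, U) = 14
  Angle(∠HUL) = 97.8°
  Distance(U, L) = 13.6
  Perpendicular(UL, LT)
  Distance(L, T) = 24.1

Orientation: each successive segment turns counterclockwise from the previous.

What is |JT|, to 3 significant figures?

10.3

P is at the origin; PN runs at -156.6° with length 12.4, so N = (-11.4, -4.92). PN is perpendicular to NJ, so NJ runs at -66.6°; with |NJ| = 25.3, J = (-1.33, -28.1). ∠NJH = 91.6° gives JH at 21.8° from the x-axis; with |JH| = 18.3, H = (15.7, -21.3). ∠JHU = 148.0° gives HU at 53.8° from the x-axis; with |HU| = 14.0, U = (23.9, -10.1). ∠HUL = 97.8° gives UL at 136° from the x-axis; with |UL| = 13.6, L = (14.1, -0.603). The perpendicularity gives LT at right angles to UL, so LT runs at -134°; with |LT| = 24.1, T = (-2.60, -17.9). Then |JT| = |T − J| = 10.3.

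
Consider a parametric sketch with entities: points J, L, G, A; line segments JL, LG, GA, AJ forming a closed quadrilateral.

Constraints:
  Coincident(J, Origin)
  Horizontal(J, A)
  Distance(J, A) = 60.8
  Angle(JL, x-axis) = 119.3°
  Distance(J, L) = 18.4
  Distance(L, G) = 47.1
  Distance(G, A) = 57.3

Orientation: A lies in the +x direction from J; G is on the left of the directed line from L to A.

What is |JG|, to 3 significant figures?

53.7

Checks: |LG| = 47.10 ✓; |GA| = 57.30 ✓.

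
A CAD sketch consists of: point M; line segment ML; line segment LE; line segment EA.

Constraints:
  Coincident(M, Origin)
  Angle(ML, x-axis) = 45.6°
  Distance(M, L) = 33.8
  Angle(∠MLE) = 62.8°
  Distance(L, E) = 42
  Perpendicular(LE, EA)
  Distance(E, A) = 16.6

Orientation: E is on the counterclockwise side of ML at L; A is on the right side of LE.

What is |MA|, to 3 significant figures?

53.7

∠MLE = 62.8°, so LE runs at 45.6° + (180° − 62.8°) = 163° from the x-axis; with |LE| = 42.0, E = L + 42.0·(cos 163°, sin 163°) = (-16.5, 36.6). LE is perpendicular to EA; with |EA| = 16.6 on the right of LE, A = E + 16.6·(0.296, 0.955) = (-11.6, 52.4). Then |MA| = |A − M| = 53.7.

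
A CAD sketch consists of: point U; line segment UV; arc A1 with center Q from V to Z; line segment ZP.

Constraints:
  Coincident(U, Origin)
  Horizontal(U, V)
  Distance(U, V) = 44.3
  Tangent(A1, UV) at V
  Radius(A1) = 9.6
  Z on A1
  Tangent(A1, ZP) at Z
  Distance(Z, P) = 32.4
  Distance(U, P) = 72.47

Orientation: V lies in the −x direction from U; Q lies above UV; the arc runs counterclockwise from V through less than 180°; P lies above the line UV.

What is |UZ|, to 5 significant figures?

41.157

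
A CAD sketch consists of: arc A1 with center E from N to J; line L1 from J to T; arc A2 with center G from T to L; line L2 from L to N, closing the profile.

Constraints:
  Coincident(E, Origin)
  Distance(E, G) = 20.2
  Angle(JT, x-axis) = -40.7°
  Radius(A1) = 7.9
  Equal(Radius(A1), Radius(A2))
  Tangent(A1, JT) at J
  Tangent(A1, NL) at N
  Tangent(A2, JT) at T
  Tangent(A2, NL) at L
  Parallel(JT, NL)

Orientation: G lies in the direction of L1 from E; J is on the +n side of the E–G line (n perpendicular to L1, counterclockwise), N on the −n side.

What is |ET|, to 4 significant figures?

21.69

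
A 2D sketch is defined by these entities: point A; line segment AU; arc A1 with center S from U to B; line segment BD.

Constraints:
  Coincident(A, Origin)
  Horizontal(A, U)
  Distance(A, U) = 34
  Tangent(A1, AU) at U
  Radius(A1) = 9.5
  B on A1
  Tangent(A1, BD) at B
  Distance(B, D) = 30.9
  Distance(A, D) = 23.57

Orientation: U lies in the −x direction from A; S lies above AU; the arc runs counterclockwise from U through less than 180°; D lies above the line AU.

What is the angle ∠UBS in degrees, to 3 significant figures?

69.0°

Checks: |AU| = 34.00 ✓; |SB| = 9.500 ✓; ∠(SB, BD) = 90.00° ✓; |BD| = 30.90 ✓; |AD| = 23.57 ✓.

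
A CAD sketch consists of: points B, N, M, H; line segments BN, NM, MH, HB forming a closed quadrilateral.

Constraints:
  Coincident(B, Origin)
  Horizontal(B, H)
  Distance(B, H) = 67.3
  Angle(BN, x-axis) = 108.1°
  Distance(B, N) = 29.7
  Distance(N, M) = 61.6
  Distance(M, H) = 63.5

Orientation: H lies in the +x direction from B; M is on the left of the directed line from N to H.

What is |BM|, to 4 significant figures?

73.73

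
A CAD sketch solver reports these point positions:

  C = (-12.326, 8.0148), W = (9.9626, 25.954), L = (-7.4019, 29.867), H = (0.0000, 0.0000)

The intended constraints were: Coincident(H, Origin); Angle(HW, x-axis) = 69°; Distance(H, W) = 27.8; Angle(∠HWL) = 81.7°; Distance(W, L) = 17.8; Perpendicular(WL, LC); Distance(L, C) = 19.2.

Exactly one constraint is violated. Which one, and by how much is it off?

Distance(L, C) = 19.2 — off by 3.20.

H = (0.00, 0.00) ✓; HW at 69.00° ✓; |HW| = 27.80 ✓; ∠HWL = 81.70° ✓; |WL| = 17.80 ✓; ∠(WL, LC) = 90.00° ✓; |LC| = 22.40 ✗.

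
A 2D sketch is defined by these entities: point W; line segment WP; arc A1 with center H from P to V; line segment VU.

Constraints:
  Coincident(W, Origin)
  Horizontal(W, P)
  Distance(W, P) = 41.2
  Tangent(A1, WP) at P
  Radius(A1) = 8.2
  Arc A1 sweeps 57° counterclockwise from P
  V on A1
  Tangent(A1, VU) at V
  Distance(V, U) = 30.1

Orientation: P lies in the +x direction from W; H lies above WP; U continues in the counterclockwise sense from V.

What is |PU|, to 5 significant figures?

37.165

W is at the origin; WP is horizontal with |WP| = 41.2 and P on the +x side, so P = (41.200, 0.0000). Tangency of A1 to WP means the radius HP is perpendicular to WP, so H = P + (0, 8.2) = (41.200, 8.2000). On A1, P sits at bearing -90° from H; a 57° counterclockwise sweep puts V at bearing -33°, so V = H + 8.2·(cos -33°, sin -33°) = (48.077, 3.7340). A1 meets VU tangentially, so HV is at right angles to VU, so VU runs along (−sin -33°, cos -33°); with |VU| = 30.1, U = (64.471, 28.978). Then |PU| = |U − P| = 37.165.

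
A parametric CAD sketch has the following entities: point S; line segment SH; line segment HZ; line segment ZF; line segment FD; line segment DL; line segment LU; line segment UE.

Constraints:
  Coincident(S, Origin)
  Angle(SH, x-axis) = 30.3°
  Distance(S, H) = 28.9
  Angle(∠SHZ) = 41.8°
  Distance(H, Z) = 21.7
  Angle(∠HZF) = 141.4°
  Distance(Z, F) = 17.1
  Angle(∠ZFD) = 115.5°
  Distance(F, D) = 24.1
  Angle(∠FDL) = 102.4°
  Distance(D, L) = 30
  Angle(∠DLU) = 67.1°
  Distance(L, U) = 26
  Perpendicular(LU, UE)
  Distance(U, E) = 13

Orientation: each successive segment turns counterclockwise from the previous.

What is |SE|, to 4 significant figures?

4.127

∠DLU = 67.1° gives LU at 102.1° from the x-axis; with |LU| = 26.0, U = (13.16, 6.828). LU is perpendicular to UE, so UE runs at -167.9°; with |UE| = 13.0, E = (0.4454, 4.103). Then |SE| = |E − S| = 4.127.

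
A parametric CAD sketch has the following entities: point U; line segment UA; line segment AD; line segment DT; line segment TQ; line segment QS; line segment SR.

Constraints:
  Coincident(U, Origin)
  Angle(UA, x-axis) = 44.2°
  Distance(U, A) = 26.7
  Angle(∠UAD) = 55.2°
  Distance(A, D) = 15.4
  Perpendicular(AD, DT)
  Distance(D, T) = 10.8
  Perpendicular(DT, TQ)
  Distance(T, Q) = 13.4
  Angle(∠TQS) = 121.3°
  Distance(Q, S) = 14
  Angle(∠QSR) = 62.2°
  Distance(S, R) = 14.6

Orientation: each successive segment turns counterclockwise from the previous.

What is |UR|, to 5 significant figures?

24.703

∠TQS = 121.3° gives QS at 47.700° from the x-axis; with |QS| = 14.0, S = (24.540, 18.749). ∠QSR = 62.2° gives SR at 165.50° from the x-axis; with |SR| = 14.6, R = (10.405, 22.405). Then |UR| = |R − U| = 24.703.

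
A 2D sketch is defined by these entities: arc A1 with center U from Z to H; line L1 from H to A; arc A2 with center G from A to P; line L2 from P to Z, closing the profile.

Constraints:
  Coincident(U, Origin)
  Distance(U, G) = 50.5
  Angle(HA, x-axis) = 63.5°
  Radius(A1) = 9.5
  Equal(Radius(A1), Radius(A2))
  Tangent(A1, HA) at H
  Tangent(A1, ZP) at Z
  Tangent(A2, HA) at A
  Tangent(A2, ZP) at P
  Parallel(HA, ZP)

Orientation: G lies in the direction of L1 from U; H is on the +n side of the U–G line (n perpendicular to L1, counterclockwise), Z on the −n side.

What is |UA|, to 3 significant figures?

51.4

The slot axis is L1's direction at 63.5°, so u = (cos 63.5°, sin 63.5°) = (0.446, 0.895) and n = (−sin 63.5°, cos 63.5°) = (-0.895, 0.446). U is at the origin and G lies 50.5 along u from U, so G = 50.5·u = (22.5, 45.2). Tangency of A1 to both parallel lines with radius 9.5 puts H and Z at U ± 9.5·n: H = (-8.50, 4.24), Z = (8.50, -4.24). Equal radii place A and P the same way about G: A = G + 9.5·n = (14.0, 49.4), P = G − 9.5·n = (31.0, 41.0). Then |UA| = |A − U| = 51.4.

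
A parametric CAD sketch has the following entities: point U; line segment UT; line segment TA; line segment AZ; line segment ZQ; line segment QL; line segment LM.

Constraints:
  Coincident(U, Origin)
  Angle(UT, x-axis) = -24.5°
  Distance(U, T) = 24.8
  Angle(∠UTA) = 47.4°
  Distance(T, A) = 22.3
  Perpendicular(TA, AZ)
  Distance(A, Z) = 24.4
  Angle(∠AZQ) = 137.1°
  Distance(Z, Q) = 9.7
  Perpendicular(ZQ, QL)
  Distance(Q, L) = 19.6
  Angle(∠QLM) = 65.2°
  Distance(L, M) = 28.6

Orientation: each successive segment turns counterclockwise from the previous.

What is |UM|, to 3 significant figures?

15.5

U is at the origin; UT runs at -24.5° with length 24.8, so T = (22.6, -10.3). ∠UTA = 47.4° gives TA at 108° from the x-axis; with |TA| = 22.3, A = (15.6, 10.9). TA ⟂ AZ, so AZ runs at -162°; with |AZ| = 24.4, Z = (-7.55, 3.33). ∠AZQ = 137.1° gives ZQ at -119° from the x-axis; with |ZQ| = 9.7, Q = (-12.3, -5.15). ZQ is perpendicular to QL, so QL runs at -29.0°; with |QL| = 19.6, L = (4.89, -14.7). ∠QLM = 65.2° gives LM at 85.8° from the x-axis; with |LM| = 28.6, M = (6.98, 13.9). Then |UM| = |M − U| = 15.5.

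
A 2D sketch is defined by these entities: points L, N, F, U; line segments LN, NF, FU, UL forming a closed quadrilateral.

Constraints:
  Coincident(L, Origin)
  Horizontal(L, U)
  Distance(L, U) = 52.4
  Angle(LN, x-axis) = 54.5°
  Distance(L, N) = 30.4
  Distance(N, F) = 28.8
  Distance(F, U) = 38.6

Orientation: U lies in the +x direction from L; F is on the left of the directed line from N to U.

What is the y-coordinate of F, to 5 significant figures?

37.549

L is at the origin; L and U share the same y with |LU| = 52.4 and U in +x, so U = (52.4, 0). LN runs at 54.5° with |LN| = 30.4, so N = (17.653, 24.749). F is determined by |NF| = 28.8 and |FU| = 38.6 together: it lies at the intersection of circle(N, 28.8) and circle(U, 38.6). With |NU| = 42.660, the foot of the radical line on NU is 13.588 from N and the perpendicular offset is √(28.8² − 13.588²) = 25.393. Taking the left-of-NU solution: F = (43.453, 37.549).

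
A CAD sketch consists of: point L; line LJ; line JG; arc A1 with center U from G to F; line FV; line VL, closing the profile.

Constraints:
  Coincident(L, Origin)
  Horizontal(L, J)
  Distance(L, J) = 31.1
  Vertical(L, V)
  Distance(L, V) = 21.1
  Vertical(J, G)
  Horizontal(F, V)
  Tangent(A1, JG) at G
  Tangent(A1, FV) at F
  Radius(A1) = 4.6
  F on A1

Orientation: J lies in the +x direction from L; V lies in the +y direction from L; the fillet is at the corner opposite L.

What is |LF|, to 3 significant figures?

33.9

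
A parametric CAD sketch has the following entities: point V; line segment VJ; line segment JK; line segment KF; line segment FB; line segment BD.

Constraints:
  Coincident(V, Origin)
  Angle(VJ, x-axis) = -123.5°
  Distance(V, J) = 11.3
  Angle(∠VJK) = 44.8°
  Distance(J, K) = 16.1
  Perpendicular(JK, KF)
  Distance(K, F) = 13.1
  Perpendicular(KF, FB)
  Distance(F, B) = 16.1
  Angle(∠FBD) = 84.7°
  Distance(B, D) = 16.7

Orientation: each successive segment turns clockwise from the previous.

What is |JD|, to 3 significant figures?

3.85

V is at the origin; VJ runs at -123.5° with length 11.3, so J = (-6.24, -9.42). ∠VJK = 44.8° gives JK at 101° from the x-axis; with |JK| = 16.1, K = (-9.39, 6.36). The perpendicularity gives KF at right angles to JK, so KF runs at 11.3°; with |KF| = 13.1, F = (3.45, 8.93). KF is perpendicular to FB, so FB runs at -78.7°; with |FB| = 16.1, B = (6.61, -6.86). ∠FBD = 84.7° gives BD at -174° from the x-axis; with |BD| = 16.7, D = (-10.0, -8.60). Then |JD| = |D − J| = 3.85.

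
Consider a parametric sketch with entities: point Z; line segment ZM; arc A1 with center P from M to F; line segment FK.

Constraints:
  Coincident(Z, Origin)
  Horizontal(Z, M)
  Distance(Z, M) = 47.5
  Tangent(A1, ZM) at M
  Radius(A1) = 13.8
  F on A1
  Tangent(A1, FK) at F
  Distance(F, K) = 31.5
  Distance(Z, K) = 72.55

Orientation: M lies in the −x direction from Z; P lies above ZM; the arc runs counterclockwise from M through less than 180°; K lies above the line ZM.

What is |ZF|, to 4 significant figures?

42.47

Checks: |PF| = 13.80 ✓; ∠(PF, FK) = 90.00° ✓; |FK| = 31.50 ✓; |ZK| = 72.55 ✓.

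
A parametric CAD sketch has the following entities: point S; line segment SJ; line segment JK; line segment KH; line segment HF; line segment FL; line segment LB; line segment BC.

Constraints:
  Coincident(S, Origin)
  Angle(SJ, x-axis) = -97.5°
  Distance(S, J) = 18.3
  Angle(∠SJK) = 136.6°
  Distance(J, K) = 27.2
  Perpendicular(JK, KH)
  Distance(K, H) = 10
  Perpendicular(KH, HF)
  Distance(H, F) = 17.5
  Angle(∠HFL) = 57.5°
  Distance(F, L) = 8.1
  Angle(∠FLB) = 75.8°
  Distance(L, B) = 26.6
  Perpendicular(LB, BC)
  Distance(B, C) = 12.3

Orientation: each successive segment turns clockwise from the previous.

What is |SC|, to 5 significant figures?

40.995

S is at the origin; SJ runs at -97.5° with length 18.3, so J = (-2.3886, -18.143). ∠SJK = 136.6° gives JK at -140.90° from the x-axis; with |JK| = 27.2, K = (-23.497, -35.298). JK is perpendicular to KH, so KH runs at 129.10°; with |KH| = 10.0, H = (-29.804, -27.537). The perpendicularity gives HF at right angles to KH, so HF runs at 39.100°; with |HF| = 17.5, F = (-16.223, -16.501). ∠HFL = 57.5° gives FL at -83.400° from the x-axis; with |FL| = 8.1, L = (-15.292, -24.547). ∠FLB = 75.8° gives LB at 172.40° from the x-axis; with |LB| = 26.6, B = (-41.658, -21.029). LB is perpendicular to BC, so BC runs at 82.400°; with |BC| = 12.3, C = (-40.032, -8.8369). Then |SC| = |C − S| = 40.995.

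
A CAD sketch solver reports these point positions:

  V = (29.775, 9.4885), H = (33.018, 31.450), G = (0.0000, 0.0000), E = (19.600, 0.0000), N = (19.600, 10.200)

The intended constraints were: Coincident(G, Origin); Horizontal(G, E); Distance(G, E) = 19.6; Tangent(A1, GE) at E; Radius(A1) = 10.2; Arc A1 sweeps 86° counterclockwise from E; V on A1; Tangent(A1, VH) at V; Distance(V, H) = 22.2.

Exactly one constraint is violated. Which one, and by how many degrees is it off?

Tangent(A1, VH) at V — off by 4.40°.

G = (0.00, 0.00) ✓; G.y = 0.00, E.y = 0.00 ✓; |GE| = 19.60 ✓; ∠(NE, EG) = 90.00° ✓; |NE| = 10.20 ✓; bearing(N→V) − bearing(N→E) = 86.00° ✓; |NV| = 10.20 ✓; ∠(NV, VH) = 94.40° ✗; |VH| = 22.20 ✓.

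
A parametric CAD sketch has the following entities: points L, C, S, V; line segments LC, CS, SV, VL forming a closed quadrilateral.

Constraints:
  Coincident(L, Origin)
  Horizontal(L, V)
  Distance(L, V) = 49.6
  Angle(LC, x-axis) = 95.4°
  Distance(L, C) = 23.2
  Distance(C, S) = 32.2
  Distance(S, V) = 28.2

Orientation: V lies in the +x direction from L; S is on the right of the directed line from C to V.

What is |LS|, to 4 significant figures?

21.46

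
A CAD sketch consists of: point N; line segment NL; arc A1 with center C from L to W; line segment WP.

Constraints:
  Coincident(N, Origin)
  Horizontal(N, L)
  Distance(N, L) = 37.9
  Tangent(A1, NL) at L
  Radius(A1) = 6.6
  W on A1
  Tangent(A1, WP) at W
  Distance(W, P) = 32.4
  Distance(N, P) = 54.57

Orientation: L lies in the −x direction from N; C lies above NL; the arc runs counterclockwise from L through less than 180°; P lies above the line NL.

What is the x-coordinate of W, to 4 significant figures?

-31.42

Checks: |CW| = 6.600 ✓; ∠(CW, WP) = 90.00° ✓; |WP| = 32.40 ✓; |NP| = 54.57 ✓.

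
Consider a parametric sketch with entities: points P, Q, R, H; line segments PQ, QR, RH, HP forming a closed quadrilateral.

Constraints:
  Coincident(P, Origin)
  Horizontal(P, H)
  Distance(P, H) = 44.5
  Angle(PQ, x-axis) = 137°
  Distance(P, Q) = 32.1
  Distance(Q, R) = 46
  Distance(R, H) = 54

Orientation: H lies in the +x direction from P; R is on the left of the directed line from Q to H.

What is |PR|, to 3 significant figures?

48.4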